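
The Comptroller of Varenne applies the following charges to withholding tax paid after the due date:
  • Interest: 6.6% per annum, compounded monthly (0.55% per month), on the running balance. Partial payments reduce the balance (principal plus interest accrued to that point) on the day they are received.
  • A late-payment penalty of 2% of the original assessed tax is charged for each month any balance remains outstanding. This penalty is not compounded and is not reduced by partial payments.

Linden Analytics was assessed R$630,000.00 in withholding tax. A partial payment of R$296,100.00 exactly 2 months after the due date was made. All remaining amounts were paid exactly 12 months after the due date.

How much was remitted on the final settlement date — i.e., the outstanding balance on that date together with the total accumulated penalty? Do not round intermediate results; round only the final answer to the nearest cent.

R$511,266.61

Balance at month 2: R$630,000.0000 × (1 + 0.0055)^2 = R$636,949.0575
After R$296,100.00 payment: R$636,949.0575 − R$296,100.00 = R$340,849.0575
Balance at month 12: R$340,849.0575 × (1 + 0.0055)^10 = R$360,066.6074…
Penalty: 12 × 2% × R$630,000.00 = R$151,200.00
Final settlement = outstanding balance + penalty = R$360,066.6074… + R$151,200.00 = R$511,266.61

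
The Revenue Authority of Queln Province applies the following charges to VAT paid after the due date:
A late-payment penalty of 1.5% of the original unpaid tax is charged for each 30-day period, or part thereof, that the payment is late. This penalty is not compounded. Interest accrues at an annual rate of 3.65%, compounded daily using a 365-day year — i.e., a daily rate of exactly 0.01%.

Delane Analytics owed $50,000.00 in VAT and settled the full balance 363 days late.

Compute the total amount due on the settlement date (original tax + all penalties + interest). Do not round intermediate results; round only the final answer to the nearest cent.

Penalty periods: ⌈363/30⌉ = 13; penalty = 13 × 1.5% × $50,000.00 = $9,750.00
Interest: $50,000.00 × ((1 + 0.0001)^363 − 1) = $50,000.00 × 0.03696501… = $1,848.2504…
Total = $50,000.00 + $9,750.0000 + $1,848.2504… = $61,598.25

$61,598.25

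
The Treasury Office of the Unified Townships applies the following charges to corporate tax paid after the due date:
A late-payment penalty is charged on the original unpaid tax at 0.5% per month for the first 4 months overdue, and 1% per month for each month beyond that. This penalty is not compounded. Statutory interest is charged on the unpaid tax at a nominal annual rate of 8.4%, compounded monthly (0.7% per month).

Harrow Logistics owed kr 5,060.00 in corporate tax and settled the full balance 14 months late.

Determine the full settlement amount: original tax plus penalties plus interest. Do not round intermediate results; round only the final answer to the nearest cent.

kr 6,186.29

Penalty, months 1–4: 4 × 0.5% × kr 5,060.00 = kr 101.20
Penalty, months 5–14: 10 × 1% × kr 5,060.00 = kr 506.00
Interest: kr 5,060.00 × ((1 + 0.007)^14 − 1) = kr 5,060.00 × 0.1025863… = kr 519.0866…
Total = kr 5,060.00 + kr 607.2000 + kr 519.0866… = kr 6,186.29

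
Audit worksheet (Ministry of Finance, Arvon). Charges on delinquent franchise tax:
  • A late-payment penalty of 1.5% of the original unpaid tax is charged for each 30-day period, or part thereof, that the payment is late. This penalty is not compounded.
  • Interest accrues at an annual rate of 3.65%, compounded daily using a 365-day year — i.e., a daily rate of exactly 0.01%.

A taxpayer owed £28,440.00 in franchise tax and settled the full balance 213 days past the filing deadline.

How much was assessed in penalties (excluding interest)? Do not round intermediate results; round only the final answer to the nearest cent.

£3,412.80

Penalty periods: ⌈213/30⌉ = 8; penalty = 8 × 1.5% × £28,440.00 = £3,412.80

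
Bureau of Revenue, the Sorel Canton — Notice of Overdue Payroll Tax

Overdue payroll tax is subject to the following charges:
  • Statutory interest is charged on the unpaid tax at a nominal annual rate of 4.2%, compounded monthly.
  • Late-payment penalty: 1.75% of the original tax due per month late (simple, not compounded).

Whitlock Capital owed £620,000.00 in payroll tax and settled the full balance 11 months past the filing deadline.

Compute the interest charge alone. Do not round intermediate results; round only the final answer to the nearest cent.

£24,292.14

Interest (4.2%/yr ÷ 12 = 0.35%/month): £620,000.00 × ((1 + 0.0035)^11 − 1) = £24,292.1420…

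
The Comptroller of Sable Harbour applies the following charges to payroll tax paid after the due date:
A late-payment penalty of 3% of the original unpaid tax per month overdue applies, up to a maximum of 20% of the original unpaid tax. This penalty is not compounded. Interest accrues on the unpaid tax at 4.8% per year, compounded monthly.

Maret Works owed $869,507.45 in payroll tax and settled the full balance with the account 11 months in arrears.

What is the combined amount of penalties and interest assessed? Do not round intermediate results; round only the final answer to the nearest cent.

$212,934.24

Penalty (uncapped): 11 × 3% × $869,507.45 = $286,937.46…; cap = 20% × $869,507.45 = $173,901.49 → penalty = $173,901.49
Interest (4.8%/yr ÷ 12 = 0.4%/month): $869,507.45 × ((1 + 0.004)^11 − 1) = $39,032.7502…
Penalties + interest = $173,901.4900 + $39,032.7502… = $212,934.24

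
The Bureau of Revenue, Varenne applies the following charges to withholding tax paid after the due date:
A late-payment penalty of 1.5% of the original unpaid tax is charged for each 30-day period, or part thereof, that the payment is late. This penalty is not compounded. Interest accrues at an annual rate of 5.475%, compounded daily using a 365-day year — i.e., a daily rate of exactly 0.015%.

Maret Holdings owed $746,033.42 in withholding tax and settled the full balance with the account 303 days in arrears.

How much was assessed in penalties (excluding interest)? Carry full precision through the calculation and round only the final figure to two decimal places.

$123,095.51

Penalty periods: ⌈303/30⌉ = 11; penalty = 11 × 1.5% × $746,033.42 = $123,095.51…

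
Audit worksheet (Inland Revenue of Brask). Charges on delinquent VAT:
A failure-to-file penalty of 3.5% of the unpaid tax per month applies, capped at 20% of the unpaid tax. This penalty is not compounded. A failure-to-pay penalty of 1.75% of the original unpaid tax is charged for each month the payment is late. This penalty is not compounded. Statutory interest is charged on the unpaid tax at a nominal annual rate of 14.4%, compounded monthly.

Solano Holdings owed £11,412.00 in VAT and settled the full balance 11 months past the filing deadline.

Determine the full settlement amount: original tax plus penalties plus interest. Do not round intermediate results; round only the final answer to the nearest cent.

Failure-to-file: 11 × 3.5% × £11,412.00 = £4,393.62, capped at 20% × £11,412.00 = £2,282.40
Failure-to-pay penalty: 11 × 1.75% × £11,412.00 = £2,196.81
Interest (14.4%/yr ÷ 12 = 1.2%/month): £11,412.00 × ((1 + 0.012)^11 − 1) = £1,600.1002…
Total = £11,412.00 + £4,479.2100 + £1,600.1002… = £17,491.31

£17,491.31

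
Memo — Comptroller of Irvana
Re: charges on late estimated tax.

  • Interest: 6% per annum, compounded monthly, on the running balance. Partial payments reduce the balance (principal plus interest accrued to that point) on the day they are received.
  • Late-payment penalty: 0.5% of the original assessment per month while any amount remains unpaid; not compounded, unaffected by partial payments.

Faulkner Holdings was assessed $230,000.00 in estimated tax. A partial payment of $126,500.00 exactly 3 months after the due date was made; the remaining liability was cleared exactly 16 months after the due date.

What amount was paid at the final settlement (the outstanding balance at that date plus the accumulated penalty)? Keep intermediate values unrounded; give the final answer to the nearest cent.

Monthly rate = 6% ÷ 12 = 0.5%
Balance at month 3: $230,000.0000 × (1 + 0.005)^3 = $233,467.2788…
After $126,500.00 payment: $233,467.2788… − $126,500.00 = $106,967.2788…
Balance at month 16: $106,967.2788… × (1 + 0.005)^13 = $114,132.6104…
Penalty: 16 × 0.5% × $230,000.00 = $18,400.00
Final settlement = outstanding balance + penalty = $114,132.6104… + $18,400.00 = $132,532.61

$132,532.61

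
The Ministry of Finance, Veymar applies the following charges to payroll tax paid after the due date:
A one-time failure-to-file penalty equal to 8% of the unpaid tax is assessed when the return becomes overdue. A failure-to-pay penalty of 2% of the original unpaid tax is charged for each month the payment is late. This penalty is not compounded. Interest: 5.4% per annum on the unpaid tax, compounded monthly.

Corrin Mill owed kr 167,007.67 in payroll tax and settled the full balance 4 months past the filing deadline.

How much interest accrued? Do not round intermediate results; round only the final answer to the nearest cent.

kr 3,026.49

Interest (5.4%/yr ÷ 12 = 0.45%/month): kr 167,007.67 × ((1 + 0.0045)^4 − 1) = kr 3,026.4904…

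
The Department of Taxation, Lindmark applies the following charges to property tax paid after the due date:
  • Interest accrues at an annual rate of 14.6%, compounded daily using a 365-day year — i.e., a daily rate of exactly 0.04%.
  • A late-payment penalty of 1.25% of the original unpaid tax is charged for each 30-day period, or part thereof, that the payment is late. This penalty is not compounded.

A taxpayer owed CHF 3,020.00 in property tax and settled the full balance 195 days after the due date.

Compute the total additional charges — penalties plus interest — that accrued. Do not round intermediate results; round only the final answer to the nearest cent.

Penalty periods: ⌈195/30⌉ = 7; penalty = 7 × 1.25% × CHF 3,020.00 = CHF 264.25
Interest: CHF 3,020.00 × ((1 + 0.0004)^195 − 1) = CHF 3,020.00 × 0.08110580… = CHF 244.9395…
Penalties + interest = CHF 264.2500 + CHF 244.9395… = CHF 509.19

CHF 509.19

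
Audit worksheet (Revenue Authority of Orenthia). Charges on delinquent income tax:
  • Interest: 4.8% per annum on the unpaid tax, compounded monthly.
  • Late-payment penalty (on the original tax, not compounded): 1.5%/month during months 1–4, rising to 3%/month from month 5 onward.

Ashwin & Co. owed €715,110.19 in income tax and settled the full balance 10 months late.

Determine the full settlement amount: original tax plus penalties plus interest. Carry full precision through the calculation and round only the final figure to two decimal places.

Penalty, months 1–4: 4 × 1.5% × €715,110.19 = €42,906.61…
Penalty, months 5–10: 6 × 3% × €715,110.19 = €128,719.83…
Interest (4.8%/yr ÷ 12 = 0.4%/month): €715,110.19 × ((1 + 0.004)^10 − 1) = €29,124.8176…
Total = €715,110.19 + €171,626.4456 + €29,124.8176… = €915,861.45

€915,861.45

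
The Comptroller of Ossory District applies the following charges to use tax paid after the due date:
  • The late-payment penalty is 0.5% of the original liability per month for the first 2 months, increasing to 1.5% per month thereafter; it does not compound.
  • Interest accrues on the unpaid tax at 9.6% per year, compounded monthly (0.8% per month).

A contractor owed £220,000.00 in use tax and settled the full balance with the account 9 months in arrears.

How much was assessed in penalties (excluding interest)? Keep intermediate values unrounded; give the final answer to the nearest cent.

Penalty, months 1–2: 2 × 0.5% × £220,000.00 = £2,200.00
Penalty, months 3–9: 7 × 1.5% × £220,000.00 = £23,100.00
Total penalty = £2,200.00 + £23,100.00 = £25,300.00

£25,300.00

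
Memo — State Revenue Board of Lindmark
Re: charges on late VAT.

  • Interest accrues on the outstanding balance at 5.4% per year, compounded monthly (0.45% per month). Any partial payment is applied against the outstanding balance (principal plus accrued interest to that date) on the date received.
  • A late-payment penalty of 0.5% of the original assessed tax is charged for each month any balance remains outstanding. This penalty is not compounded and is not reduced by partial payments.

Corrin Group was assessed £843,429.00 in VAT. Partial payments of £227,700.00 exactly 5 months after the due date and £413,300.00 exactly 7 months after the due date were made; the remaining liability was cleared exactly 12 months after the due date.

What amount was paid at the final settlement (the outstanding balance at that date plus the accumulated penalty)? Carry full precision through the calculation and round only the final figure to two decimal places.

£283,070.80

Balance at month 5: £843,429.0000 × (1 + 0.0045)^5 = £862,577.7172…
After £227,700.00 payment: £862,577.7172… − £227,700.00 = £634,877.7172…
Balance at month 7: £634,877.7172… × (1 + 0.0045)^2 = £640,604.4729…
After £413,300.00 payment: £640,604.4729… − £413,300.00 = £227,304.4729…
Balance at month 12: £227,304.4729… × (1 + 0.0045)^5 = £232,465.0603…
Penalty: 12 × 0.5% × £843,429.00 = £50,605.74
Final settlement = outstanding balance + penalty = £232,465.0603… + £50,605.74 = £283,070.80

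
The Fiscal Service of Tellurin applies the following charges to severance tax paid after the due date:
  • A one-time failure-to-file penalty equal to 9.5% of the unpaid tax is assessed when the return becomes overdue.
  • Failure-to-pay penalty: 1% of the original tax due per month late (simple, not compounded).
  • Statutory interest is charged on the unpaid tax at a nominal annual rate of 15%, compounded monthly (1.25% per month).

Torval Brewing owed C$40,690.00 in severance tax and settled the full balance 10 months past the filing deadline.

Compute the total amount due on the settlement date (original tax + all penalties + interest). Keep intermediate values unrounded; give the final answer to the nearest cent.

C$54,006.65

Failure-to-file penalty: 9.5% × C$40,690.00 = C$3,865.55
Failure-to-pay penalty: 10 × 1% × C$40,690.00 = C$4,069.00
Interest: C$40,690.00 × ((1 + 0.0125)^10 − 1) = C$40,690.00 × 0.1322708… = C$5,382.1001…
Total = C$40,690.00 + C$7,934.5500 + C$5,382.1001… = C$54,006.65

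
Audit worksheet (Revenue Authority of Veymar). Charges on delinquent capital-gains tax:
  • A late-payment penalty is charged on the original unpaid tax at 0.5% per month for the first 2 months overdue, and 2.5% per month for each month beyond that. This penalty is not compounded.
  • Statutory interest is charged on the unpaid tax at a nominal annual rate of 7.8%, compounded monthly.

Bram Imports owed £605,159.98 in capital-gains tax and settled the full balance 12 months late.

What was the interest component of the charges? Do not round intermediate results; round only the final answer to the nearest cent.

£48,927.07

Interest (7.8%/yr ÷ 12 = 0.65%/month): £605,159.98 × ((1 + 0.0065)^12 − 1) = £48,927.0696…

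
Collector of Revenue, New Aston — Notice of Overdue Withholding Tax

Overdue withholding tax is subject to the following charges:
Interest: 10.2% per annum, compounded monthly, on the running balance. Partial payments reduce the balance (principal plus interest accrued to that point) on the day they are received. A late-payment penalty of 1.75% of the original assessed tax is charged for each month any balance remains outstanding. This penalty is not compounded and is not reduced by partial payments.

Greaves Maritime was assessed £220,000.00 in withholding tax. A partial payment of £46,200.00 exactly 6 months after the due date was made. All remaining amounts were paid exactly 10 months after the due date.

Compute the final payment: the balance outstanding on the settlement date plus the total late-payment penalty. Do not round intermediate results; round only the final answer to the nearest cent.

£230,140.79

Monthly rate = 10.2% ÷ 12 = 0.85%
Balance at month 6: £220,000.0000 × (1 + 0.0085)^6 = £231,461.1444…
After £46,200.00 payment: £231,461.1444… − £46,200.00 = £185,261.1444…
Balance at month 10: £185,261.1444… × (1 + 0.0085)^4 = £191,640.7901…
Penalty: 10 × 1.75% × £220,000.00 = £38,500.00
Final settlement = outstanding balance + penalty = £191,640.7901… + £38,500.00 = £230,140.79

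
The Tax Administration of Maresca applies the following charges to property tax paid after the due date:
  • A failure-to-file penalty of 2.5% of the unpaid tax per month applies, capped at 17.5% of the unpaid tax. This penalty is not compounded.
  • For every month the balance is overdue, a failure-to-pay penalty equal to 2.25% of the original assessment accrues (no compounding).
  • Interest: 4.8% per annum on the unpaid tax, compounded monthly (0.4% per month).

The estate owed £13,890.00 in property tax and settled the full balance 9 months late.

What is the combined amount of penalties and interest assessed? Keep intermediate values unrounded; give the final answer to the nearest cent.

£5,751.59

Failure-to-file: 9 × 2.5% × £13,890.00 = £3,125.25, capped at 17.5% × £13,890.00 = £2,430.75
Failure-to-pay penalty: 9 × 2.25% × £13,890.00 = £2,812.73…
Interest: £13,890.00 × ((1 + 0.004)^9 − 1) = £13,890.00 × 0.0365814… = £508.1158…
Penalties + interest = £5,243.4750 + £508.1158… = £5,751.59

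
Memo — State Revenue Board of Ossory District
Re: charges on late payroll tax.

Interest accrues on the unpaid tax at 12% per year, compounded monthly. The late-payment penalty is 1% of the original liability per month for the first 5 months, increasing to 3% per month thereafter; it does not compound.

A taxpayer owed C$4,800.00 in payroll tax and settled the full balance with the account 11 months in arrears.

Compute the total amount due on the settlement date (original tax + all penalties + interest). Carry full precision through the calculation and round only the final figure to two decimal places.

C$6,459.21

Penalty, months 1–5: 5 × 1% × C$4,800.00 = C$240.00
Penalty, months 6–11: 6 × 3% × C$4,800.00 = C$864.00
Interest (12%/yr ÷ 12 = 1%/month): C$4,800.00 × ((1 + 0.01)^11 − 1) = C$555.2081…
Total = C$4,800.00 + C$1,104.0000 + C$555.2081… = C$6,459.21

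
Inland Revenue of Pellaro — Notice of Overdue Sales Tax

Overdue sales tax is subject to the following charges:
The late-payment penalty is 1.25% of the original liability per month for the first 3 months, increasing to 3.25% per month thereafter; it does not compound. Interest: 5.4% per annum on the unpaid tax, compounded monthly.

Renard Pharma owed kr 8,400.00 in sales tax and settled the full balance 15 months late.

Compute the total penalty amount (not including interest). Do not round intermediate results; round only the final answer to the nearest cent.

kr 3,591.00

Penalty, months 1–3: 3 × 1.25% × kr 8,400.00 = kr 315.00
Penalty, months 4–15: 12 × 3.25% × kr 8,400.00 = kr 3,276.00
Total penalty = kr 315.00 + kr 3,276.00 = kr 3,591.00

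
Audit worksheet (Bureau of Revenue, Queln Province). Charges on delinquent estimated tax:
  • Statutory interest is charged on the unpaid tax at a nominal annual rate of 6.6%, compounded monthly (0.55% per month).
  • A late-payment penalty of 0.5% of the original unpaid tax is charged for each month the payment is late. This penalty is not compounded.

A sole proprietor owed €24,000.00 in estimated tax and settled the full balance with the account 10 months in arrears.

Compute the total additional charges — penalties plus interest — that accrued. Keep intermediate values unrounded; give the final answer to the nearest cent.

Late-payment penalty = 0.5% × €24,000.00 × 10 mo = €1,200.00
Interest: €24,000.00 × ((1 + 0.0055)^10 − 1) = €24,000.00 × 0.0563814… = €1,353.1538…
Penalties + interest = €1,200.0000 + €1,353.1538… = €2,553.15

€2,553.15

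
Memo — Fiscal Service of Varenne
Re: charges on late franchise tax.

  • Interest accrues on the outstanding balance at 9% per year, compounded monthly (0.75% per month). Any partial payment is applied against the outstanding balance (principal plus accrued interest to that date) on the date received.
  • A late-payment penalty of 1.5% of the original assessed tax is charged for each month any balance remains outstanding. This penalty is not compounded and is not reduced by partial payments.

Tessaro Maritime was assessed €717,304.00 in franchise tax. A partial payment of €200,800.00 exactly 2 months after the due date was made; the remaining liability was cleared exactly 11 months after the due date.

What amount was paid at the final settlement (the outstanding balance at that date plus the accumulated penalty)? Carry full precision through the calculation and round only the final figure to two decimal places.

Balance at month 2: €717,304.0000 × (1 + 0.0075)^2 = €728,103.9084…
After €200,800.00 payment: €728,103.9084… − €200,800.00 = €527,303.9084…
Balance at month 11: €527,303.9084… × (1 + 0.0075)^9 = €563,983.6107…
Penalty: 11 × 1.5% × €717,304.00 = €118,355.16
Final settlement = outstanding balance + penalty = €563,983.6107… + €118,355.16 = €682,338.77

€682,338.77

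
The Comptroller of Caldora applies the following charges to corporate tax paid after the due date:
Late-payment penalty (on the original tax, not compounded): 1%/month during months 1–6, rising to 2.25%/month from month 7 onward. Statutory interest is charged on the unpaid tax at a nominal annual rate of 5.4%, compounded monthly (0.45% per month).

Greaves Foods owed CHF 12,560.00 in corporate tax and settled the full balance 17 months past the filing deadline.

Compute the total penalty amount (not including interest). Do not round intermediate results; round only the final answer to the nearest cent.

CHF 3,862.20

Penalty, months 1–6: 6 × 1% × CHF 12,560.00 = CHF 753.60
Penalty, months 7–17: 11 × 2.25% × CHF 12,560.00 = CHF 3,108.60
Total penalty = CHF 753.60 + CHF 3,108.60 = CHF 3,862.20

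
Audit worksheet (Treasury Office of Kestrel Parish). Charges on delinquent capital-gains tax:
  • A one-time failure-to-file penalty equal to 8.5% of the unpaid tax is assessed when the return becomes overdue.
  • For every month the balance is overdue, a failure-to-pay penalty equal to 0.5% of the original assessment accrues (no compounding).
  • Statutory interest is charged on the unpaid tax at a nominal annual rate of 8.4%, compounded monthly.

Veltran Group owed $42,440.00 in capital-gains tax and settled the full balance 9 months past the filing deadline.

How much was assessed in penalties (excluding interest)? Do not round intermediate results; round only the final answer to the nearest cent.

Failure-to-file penalty: 8.5% × $42,440.00 = $3,607.40
Failure-to-pay penalty = 0.5% × $42,440.00 × 9 mo = $1,909.80
Total penalty = $3,607.40 + $1,909.80 = $5,517.20

$5,517.20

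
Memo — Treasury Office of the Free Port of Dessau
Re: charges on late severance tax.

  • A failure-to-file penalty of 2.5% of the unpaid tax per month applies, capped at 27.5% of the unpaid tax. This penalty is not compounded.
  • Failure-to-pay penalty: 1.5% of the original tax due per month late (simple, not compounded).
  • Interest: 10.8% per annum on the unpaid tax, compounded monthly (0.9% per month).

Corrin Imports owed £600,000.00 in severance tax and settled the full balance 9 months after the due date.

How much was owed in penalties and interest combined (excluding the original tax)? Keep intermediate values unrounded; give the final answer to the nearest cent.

Failure-to-file: 9 × 2.5% × £600,000.00 = £135,000.00 (under the 27.5% cap)
Failure-to-pay penalty: 9 × 1.5% × £600,000.00 = £81,000.00
Interest: £600,000.00 × ((1 + 0.009)^9 − 1) = £600,000.00 × 0.0839781… = £50,386.8421…
Penalties + interest = £216,000.0000 + £50,386.8421… = £266,386.84

£266,386.84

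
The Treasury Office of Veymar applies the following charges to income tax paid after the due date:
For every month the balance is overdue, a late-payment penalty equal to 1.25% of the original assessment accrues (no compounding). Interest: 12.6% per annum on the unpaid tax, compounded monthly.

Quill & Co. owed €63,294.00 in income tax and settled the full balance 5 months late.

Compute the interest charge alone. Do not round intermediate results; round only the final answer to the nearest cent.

Interest (12.6%/yr ÷ 12 = 1.05%/month): €63,294.00 × ((1 + 0.0105)^5 − 1) = €3,393.4532…

€3,393.45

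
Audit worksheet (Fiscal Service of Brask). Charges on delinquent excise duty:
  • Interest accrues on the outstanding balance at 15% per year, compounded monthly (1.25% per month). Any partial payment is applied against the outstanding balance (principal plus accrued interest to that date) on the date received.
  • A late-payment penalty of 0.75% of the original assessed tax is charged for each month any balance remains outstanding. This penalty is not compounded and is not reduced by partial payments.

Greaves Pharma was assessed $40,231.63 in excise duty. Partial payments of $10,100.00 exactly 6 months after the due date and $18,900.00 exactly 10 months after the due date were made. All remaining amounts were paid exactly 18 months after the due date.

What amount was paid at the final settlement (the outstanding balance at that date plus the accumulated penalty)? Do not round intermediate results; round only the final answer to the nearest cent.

$23,145.63

Balance at month 6: $40,231.6300 × (1 + 0.0125)^6 = $43,344.8815…
After $10,100.00 payment: $43,344.8815… − $10,100.00 = $33,244.8815…
Balance at month 10: $33,244.8815… × (1 + 0.0125)^4 = $34,938.5532…
After $18,900.00 payment: $34,938.5532… − $18,900.00 = $16,038.5532…
Balance at month 18: $16,038.5532… × (1 + 0.0125)^8 = $17,714.3591…
Penalty: 18 × 0.75% × $40,231.63 = $5,431.27…
Final settlement = outstanding balance + penalty = $17,714.3591… + $5,431.27… = $23,145.63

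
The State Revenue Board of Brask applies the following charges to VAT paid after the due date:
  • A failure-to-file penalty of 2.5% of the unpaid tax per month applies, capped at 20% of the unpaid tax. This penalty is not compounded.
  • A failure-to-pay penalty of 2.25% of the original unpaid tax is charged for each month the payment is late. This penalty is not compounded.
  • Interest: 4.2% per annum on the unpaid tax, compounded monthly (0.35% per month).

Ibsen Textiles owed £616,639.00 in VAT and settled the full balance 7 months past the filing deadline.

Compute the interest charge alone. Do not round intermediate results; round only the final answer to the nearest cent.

Interest: £616,639.00 × ((1 + 0.0035)^7 − 1) = £616,639.00 × 0.0247588… = £15,267.2145…

£15,267.21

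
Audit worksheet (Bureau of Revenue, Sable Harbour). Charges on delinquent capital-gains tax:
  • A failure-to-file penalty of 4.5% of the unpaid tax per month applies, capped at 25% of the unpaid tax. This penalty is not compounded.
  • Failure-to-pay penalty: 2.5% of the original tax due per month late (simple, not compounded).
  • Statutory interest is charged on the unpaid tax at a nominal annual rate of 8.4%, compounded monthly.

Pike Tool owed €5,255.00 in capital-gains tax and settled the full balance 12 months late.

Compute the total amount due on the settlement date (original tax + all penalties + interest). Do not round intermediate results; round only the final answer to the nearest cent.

€8,604.07

Failure-to-file: 12 × 4.5% × €5,255.00 = €2,837.70, capped at 25% × €5,255.00 = €1,313.75
Failure-to-pay penalty: 12 × 2.5% × €5,255.00 = €1,576.50
Interest (8.4%/yr ÷ 12 = 0.7%/month): €5,255.00 × ((1 + 0.007)^12 − 1) = €458.8175…
Total = €5,255.00 + €2,890.2500 + €458.8175… = €8,604.07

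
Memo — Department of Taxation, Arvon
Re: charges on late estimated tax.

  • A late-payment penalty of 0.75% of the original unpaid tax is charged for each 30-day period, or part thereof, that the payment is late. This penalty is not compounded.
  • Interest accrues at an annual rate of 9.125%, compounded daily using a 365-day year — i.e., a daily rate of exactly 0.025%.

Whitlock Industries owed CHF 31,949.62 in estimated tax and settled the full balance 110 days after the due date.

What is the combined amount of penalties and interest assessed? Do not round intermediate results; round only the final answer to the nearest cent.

CHF 1,849.18

Penalty periods: ⌈110/30⌉ = 4; penalty = 4 × 0.75% × CHF 31,949.62 = CHF 958.49…
Interest: CHF 31,949.62 × ((1 + 0.00025)^110 − 1) = CHF 31,949.62 × 0.02787808… = CHF 890.6941…
Penalties + interest = CHF 958.4886 + CHF 890.6941… = CHF 1,849.18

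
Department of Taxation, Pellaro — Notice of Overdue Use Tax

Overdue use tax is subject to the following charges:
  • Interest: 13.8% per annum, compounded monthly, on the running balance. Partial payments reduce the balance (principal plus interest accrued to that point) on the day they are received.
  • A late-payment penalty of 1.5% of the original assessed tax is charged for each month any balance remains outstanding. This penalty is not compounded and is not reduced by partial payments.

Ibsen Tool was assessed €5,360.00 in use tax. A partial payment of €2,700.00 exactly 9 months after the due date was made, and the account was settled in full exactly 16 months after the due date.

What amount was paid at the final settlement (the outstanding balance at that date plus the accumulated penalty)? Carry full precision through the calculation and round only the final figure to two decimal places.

Monthly rate = 13.8% ÷ 12 = 1.15%
Balance at month 9: €5,360.0000 × (1 + 0.0115)^9 = €5,940.9757…
After €2,700.00 payment: €5,940.9757… − €2,700.00 = €3,240.9757…
Balance at month 16: €3,240.9757… × (1 + 0.0115)^7 = €3,511.0497…
Penalty: 16 × 1.5% × €5,360.00 = €1,286.40
Final settlement = outstanding balance + penalty = €3,511.0497… + €1,286.40 = €4,797.45

€4,797.45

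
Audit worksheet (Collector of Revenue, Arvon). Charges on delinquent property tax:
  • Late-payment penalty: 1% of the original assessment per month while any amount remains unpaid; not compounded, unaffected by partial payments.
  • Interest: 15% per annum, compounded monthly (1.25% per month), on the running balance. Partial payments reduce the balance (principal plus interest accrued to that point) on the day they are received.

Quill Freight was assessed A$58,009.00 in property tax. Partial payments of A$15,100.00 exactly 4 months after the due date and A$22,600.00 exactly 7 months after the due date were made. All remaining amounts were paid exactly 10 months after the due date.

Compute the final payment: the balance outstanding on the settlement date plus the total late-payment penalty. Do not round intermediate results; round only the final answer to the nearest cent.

A$31,756.17

Balance at month 4: A$58,009.0000 × (1 + 0.0125)^4 = A$60,964.2880…
After A$15,100.00 payment: A$60,964.2880… − A$15,100.00 = A$45,864.2880…
Balance at month 7: A$45,864.2880… × (1 + 0.0125)^3 = A$47,605.7873…
After A$22,600.00 payment: A$47,605.7873… − A$22,600.00 = A$25,005.7873…
Balance at month 10: A$25,005.7873… × (1 + 0.0125)^3 = A$25,955.2746…
Penalty: 10 × 1% × A$58,009.00 = A$5,800.90
Final settlement = outstanding balance + penalty = A$25,955.2746… + A$5,800.90 = A$31,756.17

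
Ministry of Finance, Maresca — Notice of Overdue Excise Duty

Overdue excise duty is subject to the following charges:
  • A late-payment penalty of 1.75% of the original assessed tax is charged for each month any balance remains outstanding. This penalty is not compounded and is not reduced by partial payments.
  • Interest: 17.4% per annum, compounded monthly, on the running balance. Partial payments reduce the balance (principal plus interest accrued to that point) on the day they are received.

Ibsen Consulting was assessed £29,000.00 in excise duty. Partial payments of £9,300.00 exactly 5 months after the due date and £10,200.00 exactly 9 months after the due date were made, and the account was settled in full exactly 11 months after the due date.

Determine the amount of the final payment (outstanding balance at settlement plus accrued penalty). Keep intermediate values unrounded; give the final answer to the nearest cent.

£18,921.42

Monthly rate = 17.4% ÷ 12 = 1.45%
Balance at month 5: £29,000.0000 × (1 + 0.0145)^5 = £31,164.3630…
After £9,300.00 payment: £31,164.3630… − £9,300.00 = £21,864.3630…
Balance at month 9: £21,864.3630… × (1 + 0.0145)^4 = £23,160.3456…
After £10,200.00 payment: £23,160.3456… − £10,200.00 = £12,960.3456…
Balance at month 11: £12,960.3456… × (1 + 0.0145)^2 = £13,338.9205…
Penalty: 11 × 1.75% × £29,000.00 = £5,582.50
Final settlement = outstanding balance + penalty = £13,338.9205… + £5,582.50 = £18,921.42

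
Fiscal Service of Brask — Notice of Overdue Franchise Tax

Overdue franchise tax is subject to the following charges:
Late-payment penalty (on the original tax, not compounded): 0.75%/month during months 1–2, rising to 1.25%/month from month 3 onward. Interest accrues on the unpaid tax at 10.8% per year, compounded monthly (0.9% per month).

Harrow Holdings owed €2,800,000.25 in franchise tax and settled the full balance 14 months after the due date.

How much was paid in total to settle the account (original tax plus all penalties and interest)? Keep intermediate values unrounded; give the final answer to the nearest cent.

Penalty, months 1–2: 2 × 0.75% × €2,800,000.25 = €42,000.00…
Penalty, months 3–14: 12 × 1.25% × €2,800,000.25 = €420,000.04…
Interest: €2,800,000.25 × ((1 + 0.009)^14 − 1) = €2,800,000.25 × 0.1336430… = €374,200.5549…
Total = €2,800,000.25 + €462,000.0413… + €374,200.5549… = €3,636,200.85

€3,636,200.85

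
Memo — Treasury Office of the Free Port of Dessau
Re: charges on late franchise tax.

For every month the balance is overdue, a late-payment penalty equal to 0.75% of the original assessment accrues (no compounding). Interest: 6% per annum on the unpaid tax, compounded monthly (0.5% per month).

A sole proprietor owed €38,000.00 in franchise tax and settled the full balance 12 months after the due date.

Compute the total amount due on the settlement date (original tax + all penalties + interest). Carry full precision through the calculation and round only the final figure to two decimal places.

€43,763.76

Late-payment penalty: 12 × 0.75% × €38,000.00 = €3,420.00
Interest: €38,000.00 × ((1 + 0.005)^12 − 1) = €38,000.00 × 0.0616778… = €2,343.7569…
Total = €38,000.00 + €3,420.0000 + €2,343.7569… = €43,763.76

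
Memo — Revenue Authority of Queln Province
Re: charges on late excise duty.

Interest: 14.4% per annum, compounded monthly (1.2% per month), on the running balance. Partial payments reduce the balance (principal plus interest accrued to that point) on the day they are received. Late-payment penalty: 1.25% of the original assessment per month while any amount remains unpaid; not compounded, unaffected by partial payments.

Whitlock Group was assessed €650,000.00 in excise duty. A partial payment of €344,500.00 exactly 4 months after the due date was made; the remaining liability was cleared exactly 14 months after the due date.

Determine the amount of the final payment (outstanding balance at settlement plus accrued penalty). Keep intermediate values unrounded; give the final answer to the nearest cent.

Balance at month 4: €650,000.0000 × (1 + 0.012)^4 = €681,766.1063…
After €344,500.00 payment: €681,766.1063… − €344,500.00 = €337,266.1063…
Balance at month 14: €337,266.1063… × (1 + 0.012)^10 = €379,994.9489…
Penalty: 14 × 1.25% × €650,000.00 = €113,750.00
Final settlement = outstanding balance + penalty = €379,994.9489… + €113,750.00 = €493,744.95

€493,744.95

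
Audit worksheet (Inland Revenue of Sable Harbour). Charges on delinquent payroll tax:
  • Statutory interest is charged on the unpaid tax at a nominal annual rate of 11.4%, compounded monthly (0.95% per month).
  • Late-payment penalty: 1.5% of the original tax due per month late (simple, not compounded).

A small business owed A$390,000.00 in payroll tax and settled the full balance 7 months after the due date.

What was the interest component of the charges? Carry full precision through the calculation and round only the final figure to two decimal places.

Interest: A$390,000.00 × ((1 + 0.0095)^7 − 1) = A$390,000.00 × 0.0684255… = A$26,685.9625…

A$26,685.96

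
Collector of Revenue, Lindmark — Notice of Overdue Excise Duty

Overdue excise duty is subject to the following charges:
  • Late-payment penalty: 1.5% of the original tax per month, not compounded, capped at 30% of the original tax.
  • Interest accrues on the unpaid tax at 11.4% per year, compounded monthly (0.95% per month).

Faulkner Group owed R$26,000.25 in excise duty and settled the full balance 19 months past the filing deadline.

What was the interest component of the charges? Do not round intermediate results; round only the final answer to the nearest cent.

Interest: R$26,000.25 × ((1 + 0.0095)^19 − 1) = R$26,000.25 × 0.1967960… = R$5,116.7462…

R$5,116.75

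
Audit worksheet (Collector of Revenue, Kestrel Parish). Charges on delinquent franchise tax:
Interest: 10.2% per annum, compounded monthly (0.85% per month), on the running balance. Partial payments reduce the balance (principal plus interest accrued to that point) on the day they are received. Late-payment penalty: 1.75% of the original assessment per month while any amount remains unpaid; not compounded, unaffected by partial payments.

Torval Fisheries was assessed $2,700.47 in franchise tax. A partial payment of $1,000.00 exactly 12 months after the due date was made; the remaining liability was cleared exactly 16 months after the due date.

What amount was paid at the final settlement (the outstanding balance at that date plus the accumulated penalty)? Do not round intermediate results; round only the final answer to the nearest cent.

$2,813.80

Balance at month 12: $2,700.4700 × (1 + 0.0085)^12 = $2,989.1671…
After $1,000.00 payment: $2,989.1671… − $1,000.00 = $1,989.1671…
Balance at month 16: $1,989.1671… × (1 + 0.0085)^4 = $2,057.6659…
Penalty: 16 × 1.75% × $2,700.47 = $756.13…
Final settlement = outstanding balance + penalty = $2,057.6659… + $756.13… = $2,813.80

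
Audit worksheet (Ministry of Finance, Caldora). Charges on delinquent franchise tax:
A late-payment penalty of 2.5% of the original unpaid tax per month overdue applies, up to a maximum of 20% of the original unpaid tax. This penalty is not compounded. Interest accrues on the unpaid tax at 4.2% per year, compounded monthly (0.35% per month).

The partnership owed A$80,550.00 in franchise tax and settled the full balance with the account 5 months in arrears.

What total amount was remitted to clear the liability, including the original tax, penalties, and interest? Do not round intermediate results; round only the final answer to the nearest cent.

A$92,038.28

Penalty: 5 × 2.5% × A$80,550.00 = A$10,068.75 (below the 20% cap of A$16,110.00)
Interest: A$80,550.00 × ((1 + 0.0035)^5 − 1) = A$80,550.00 × 0.0176229… = A$1,419.5270…
Total = A$80,550.00 + A$10,068.7500 + A$1,419.5270… = A$92,038.28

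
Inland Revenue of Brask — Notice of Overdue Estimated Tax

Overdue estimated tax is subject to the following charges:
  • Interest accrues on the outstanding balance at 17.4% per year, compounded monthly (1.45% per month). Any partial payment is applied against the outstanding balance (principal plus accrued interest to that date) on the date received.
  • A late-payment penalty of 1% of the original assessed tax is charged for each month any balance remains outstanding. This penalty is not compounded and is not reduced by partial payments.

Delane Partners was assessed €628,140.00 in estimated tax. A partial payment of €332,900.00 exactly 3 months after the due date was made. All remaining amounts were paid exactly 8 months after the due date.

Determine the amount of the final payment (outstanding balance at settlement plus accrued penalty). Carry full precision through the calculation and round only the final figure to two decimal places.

€397,317.11

Balance at month 3: €628,140.0000 × (1 + 0.0145)^3 = €655,862.2043…
After €332,900.00 payment: €655,862.2043… − €332,900.00 = €322,962.2043…
Balance at month 8: €322,962.2043… × (1 + 0.0145)^5 = €347,065.9096…
Penalty: 8 × 1% × €628,140.00 = €50,251.20
Final settlement = outstanding balance + penalty = €347,065.9096… + €50,251.20 = €397,317.11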